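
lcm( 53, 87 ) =4611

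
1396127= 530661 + 865466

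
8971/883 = 8971/883= 10.16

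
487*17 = 8279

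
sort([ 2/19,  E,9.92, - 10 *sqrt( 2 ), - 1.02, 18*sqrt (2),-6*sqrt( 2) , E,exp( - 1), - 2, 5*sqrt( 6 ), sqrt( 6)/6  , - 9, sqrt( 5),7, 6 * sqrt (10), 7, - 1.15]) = [-10*sqrt( 2), - 9, - 6*sqrt( 2), - 2,  -  1.15,  -  1.02,2/19,  exp( - 1 ), sqrt( 6 ) /6,sqrt( 5 ),E, E, 7, 7,9.92,  5*sqrt( 6),6*sqrt(10), 18*sqrt( 2 ) ]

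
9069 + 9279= 18348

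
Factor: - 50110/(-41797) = 2^1*5^1*7^( - 2 )*853^( - 1 )*5011^1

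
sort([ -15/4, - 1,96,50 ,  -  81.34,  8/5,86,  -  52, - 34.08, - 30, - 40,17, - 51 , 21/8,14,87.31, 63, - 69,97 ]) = [ - 81.34,  -  69, - 52, - 51, - 40, - 34.08,-30, - 15/4, - 1, 8/5, 21/8,14,17,  50,63,86,87.31,96,97 ] 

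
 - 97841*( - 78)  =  7631598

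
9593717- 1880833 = 7712884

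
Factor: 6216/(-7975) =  - 2^3*3^1 * 5^( - 2)*7^1 * 11^( - 1)*29^(-1 )*37^1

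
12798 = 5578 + 7220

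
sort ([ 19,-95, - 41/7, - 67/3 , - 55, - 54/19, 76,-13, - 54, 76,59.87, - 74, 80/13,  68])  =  [ - 95,-74, - 55 , - 54, - 67/3, - 13 ,-41/7 , - 54/19,80/13, 19,  59.87,68, 76,76] 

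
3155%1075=1005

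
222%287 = 222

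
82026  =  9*9114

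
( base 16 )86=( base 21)68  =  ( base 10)134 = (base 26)54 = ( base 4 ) 2012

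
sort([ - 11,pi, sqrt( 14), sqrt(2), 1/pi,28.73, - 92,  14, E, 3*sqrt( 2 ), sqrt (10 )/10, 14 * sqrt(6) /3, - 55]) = [-92, - 55 ,-11,sqrt(10) /10,  1/pi, sqrt(2), E,  pi, sqrt( 14 ),3*sqrt ( 2) , 14*sqrt( 6)/3,14,28.73]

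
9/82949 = 9/82949 = 0.00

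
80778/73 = 1106 + 40/73= 1106.55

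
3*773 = 2319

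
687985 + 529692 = 1217677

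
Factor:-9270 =-2^1 * 3^2*5^1 *103^1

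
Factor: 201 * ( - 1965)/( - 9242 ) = 394965/9242 = 2^ ( - 1)*3^2*5^1 * 67^1*131^1*4621^( - 1) 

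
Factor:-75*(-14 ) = 2^1*3^1*5^2*7^1= 1050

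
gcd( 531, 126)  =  9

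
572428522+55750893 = 628179415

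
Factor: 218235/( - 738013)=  - 3^1*5^1*421^(-1 )*1753^( - 1 )*14549^1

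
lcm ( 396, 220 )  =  1980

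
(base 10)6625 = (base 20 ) gb5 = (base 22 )DF3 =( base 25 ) AF0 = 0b1100111100001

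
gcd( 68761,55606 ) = 1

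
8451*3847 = 32510997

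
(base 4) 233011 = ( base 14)1153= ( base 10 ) 3013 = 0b101111000101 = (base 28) 3NH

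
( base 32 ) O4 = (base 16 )304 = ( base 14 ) 3d2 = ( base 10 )772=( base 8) 1404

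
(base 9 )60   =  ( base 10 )54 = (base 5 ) 204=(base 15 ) 39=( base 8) 66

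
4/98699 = 4/98699 =0.00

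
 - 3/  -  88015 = 3/88015 = 0.00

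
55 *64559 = 3550745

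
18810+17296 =36106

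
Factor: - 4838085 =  - 3^2*5^1*7^1*15359^1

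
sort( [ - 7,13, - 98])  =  [-98, - 7,13 ]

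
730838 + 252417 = 983255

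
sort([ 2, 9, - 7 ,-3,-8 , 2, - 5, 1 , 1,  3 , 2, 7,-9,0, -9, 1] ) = [ - 9, - 9,  -  8,-7,-5,  -  3, 0, 1,1,  1, 2 , 2,2,3, 7,9]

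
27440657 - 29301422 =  - 1860765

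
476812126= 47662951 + 429149175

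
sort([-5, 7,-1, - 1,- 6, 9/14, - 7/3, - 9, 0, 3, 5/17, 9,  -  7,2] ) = [  -  9,-7, - 6, - 5, - 7/3, - 1,  -  1,  0, 5/17, 9/14, 2, 3,  7, 9]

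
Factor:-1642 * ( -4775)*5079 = 2^1*3^1 * 5^2*191^1 * 821^1*1693^1  =  39822153450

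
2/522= 1/261 = 0.00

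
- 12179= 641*( - 19)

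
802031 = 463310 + 338721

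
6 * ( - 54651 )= -327906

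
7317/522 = 813/58  =  14.02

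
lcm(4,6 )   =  12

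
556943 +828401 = 1385344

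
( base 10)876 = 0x36C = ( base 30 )t6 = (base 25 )1A1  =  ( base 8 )1554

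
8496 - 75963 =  - 67467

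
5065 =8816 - 3751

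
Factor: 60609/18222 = 2^( - 1) * 89^1*227^1*3037^(  -  1) = 20203/6074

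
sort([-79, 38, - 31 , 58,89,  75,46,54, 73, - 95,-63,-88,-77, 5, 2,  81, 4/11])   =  [-95 , -88, - 79,  -  77 , - 63, - 31, 4/11, 2,5, 38,46, 54, 58, 73 , 75,81,89]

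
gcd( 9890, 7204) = 2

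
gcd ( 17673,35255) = 1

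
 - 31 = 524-555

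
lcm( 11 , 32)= 352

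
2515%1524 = 991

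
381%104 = 69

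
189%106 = 83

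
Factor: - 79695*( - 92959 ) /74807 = 3^2 * 5^1*7^1 * 11^1*23^1*  239^(  -  1 ) *313^(  -  1)*92959^1 = 7408367505/74807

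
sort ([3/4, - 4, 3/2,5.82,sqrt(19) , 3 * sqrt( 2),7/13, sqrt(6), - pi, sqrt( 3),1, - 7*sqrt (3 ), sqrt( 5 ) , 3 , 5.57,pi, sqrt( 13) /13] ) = [  -  7*sqrt( 3), - 4, - pi,sqrt( 13)/13, 7/13,  3/4, 1, 3/2, sqrt( 3), sqrt( 5 ), sqrt( 6 ), 3, pi, 3*sqrt( 2), sqrt(19 ) , 5.57,5.82]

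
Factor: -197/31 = -31^( - 1)*197^1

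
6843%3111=621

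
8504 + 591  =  9095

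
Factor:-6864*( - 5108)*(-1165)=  - 40846428480 =-2^6*3^1*5^1*11^1*13^1*233^1*1277^1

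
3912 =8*489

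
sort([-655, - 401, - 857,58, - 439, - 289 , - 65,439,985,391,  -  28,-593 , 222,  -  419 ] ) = [ - 857, - 655,-593  , - 439, - 419, - 401, - 289, - 65, - 28,58, 222,391, 439,985]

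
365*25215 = 9203475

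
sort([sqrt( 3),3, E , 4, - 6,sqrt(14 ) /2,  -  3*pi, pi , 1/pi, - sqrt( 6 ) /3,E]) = [  -  3*pi, - 6 , - sqrt(6)/3,  1/pi , sqrt( 3),sqrt( 14)/2 , E, E,  3,pi,4] 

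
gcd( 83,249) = 83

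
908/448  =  2+3/112 = 2.03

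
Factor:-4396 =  - 2^2*7^1*157^1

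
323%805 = 323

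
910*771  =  701610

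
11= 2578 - 2567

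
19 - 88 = -69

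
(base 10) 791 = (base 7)2210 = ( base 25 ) 16G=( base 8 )1427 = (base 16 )317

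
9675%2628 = 1791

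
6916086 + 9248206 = 16164292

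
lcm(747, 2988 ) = 2988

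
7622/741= 7622/741 = 10.29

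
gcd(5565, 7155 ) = 795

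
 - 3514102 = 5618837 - 9132939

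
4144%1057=973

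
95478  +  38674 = 134152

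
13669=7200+6469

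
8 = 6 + 2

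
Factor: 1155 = 3^1*5^1*7^1*11^1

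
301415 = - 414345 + 715760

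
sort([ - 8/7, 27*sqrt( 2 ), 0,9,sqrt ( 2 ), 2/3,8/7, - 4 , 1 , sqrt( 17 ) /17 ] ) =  [ - 4 , - 8/7, 0,sqrt( 17) /17,2/3,1,8/7 , sqrt( 2), 9,27*sqrt ( 2) ] 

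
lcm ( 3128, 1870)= 172040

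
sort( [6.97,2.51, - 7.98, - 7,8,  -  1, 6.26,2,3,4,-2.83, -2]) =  [ - 7.98, - 7,-2.83, - 2, - 1,2,2.51, 3,4,6.26,6.97, 8 ]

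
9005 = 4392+4613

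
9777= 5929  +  3848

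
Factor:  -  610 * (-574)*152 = 53221280 =2^5*5^1*7^1*19^1*41^1*61^1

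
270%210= 60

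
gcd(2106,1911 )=39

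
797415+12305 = 809720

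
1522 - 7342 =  - 5820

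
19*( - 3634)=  - 69046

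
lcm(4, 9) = 36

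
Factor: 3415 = 5^1*683^1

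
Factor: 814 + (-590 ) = 224 = 2^5 * 7^1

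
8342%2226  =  1664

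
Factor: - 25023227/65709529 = -67^1*131^1 * 2341^( - 1) * 2851^1 * 28069^(-1) 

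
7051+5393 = 12444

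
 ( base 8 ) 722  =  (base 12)32a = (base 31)F1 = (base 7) 1234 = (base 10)466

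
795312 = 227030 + 568282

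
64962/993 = 21654/331  =  65.42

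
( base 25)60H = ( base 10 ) 3767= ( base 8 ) 7267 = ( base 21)8b8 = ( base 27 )54E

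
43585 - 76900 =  - 33315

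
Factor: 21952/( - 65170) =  - 2^5*5^( - 1 )*19^(-1) = -  32/95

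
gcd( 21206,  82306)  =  2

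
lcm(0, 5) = 0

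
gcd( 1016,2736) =8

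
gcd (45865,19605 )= 5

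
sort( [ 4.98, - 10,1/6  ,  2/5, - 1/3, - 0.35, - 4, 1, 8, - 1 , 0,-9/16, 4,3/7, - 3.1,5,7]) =[ - 10, - 4 ,-3.1, - 1, - 9/16, - 0.35, - 1/3, 0, 1/6 , 2/5, 3/7,1 , 4, 4.98,5,7, 8 ]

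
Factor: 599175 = 3^2*5^2 *2663^1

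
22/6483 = 22/6483  =  0.00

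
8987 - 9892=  - 905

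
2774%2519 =255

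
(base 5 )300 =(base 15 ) 50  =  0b1001011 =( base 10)75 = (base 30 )2f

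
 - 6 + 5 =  - 1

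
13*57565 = 748345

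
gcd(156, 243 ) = 3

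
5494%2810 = 2684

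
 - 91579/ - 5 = 91579/5 = 18315.80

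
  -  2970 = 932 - 3902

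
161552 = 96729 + 64823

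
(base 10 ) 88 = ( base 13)6a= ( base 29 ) 31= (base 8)130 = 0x58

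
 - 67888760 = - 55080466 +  - 12808294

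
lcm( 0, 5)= 0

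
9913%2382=385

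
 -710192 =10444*(-68)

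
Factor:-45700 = -2^2*5^2*457^1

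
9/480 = 3/160= 0.02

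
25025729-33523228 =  - 8497499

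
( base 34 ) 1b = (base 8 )55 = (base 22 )21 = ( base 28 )1H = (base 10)45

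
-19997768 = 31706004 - 51703772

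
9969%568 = 313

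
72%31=10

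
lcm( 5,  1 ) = 5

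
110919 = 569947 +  - 459028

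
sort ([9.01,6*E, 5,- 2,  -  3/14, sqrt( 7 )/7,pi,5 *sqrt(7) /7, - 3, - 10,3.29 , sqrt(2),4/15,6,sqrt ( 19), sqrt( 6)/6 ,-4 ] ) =[ - 10, - 4, -3,-2,-3/14,4/15,sqrt (7)/7,  sqrt( 6 ) /6, sqrt( 2), 5*sqrt( 7) /7,pi,3.29, sqrt ( 19) , 5, 6,9.01,6 *E ]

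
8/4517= 8/4517 = 0.00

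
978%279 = 141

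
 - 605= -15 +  - 590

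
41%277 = 41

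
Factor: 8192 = 2^13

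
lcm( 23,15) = 345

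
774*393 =304182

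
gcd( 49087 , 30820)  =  1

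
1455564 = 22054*66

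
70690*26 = 1837940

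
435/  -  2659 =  - 1 + 2224/2659 = - 0.16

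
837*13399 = 11214963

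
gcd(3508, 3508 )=3508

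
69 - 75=- 6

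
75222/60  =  12537/10 = 1253.70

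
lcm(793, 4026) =52338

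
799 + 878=1677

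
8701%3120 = 2461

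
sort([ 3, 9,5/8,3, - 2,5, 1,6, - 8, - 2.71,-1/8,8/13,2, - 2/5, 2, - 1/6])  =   [ - 8, - 2.71,- 2, - 2/5, - 1/6, - 1/8, 8/13, 5/8 , 1,2, 2, 3,3, 5,  6,9 ] 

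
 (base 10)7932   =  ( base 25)ch7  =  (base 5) 223212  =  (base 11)5a61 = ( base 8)17374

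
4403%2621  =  1782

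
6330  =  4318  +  2012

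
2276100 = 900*2529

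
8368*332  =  2778176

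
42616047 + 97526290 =140142337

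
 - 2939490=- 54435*54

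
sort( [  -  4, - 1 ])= [ - 4 ,  -  1 ]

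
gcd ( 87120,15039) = 9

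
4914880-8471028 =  - 3556148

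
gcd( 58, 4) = 2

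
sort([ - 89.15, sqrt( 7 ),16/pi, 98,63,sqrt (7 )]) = [ - 89.15,sqrt(7), sqrt( 7), 16/pi, 63, 98] 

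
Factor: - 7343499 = -3^1*2447833^1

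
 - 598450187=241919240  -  840369427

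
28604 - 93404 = - 64800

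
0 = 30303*0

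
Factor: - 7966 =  - 2^1 * 7^1*569^1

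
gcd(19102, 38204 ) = 19102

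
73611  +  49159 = 122770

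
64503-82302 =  - 17799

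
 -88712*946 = - 83921552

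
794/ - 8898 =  - 1+ 4052/4449  =  - 0.09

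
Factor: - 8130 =-2^1*3^1 * 5^1*271^1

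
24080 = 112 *215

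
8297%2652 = 341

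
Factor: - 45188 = - 2^2*11^1 * 13^1*79^1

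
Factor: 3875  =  5^3*31^1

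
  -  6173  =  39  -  6212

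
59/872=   59/872 = 0.07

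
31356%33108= 31356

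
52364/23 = 2276+16/23=2276.70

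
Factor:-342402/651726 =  - 3^( - 6 ) * 383^1 = -  383/729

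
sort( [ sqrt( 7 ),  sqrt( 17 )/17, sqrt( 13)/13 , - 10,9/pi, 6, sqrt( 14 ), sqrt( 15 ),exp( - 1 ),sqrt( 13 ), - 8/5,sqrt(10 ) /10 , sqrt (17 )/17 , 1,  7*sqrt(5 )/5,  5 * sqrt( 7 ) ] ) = [ - 10,-8/5 , sqrt( 17)/17,  sqrt(17 )/17,sqrt(13 ) /13,sqrt( 10)/10,  exp(-1 ), 1,sqrt( 7 ), 9/pi, 7*sqrt( 5) /5,sqrt(13 ),  sqrt( 14), sqrt( 15),6 , 5*sqrt(7 ) ] 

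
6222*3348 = 20831256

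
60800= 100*608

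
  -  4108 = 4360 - 8468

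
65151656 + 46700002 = 111851658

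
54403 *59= 3209777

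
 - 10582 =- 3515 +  - 7067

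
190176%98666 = 91510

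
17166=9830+7336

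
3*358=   1074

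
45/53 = 45/53 = 0.85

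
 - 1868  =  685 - 2553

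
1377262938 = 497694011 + 879568927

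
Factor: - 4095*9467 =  - 3^2*5^1*7^1*13^1*9467^1  =  - 38767365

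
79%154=79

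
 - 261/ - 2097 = 29/233 = 0.12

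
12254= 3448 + 8806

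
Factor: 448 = 2^6 * 7^1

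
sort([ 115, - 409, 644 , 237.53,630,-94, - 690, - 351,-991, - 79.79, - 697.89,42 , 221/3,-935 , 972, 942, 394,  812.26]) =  [ - 991, - 935 , - 697.89, - 690,-409,- 351, - 94, - 79.79,42  ,  221/3,115,237.53,394,630 , 644 , 812.26 , 942,972]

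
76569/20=3828 + 9/20  =  3828.45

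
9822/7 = 9822/7 = 1403.14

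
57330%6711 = 3642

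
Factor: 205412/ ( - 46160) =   -  2^( -2)*5^( - 1)* 89^1 = - 89/20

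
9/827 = 9/827 =0.01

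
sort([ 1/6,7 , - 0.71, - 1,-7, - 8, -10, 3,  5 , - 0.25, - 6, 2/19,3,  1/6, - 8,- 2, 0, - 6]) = [ - 10 , - 8, - 8,-7,-6, - 6, - 2,  -  1 , - 0.71, - 0.25,  0,  2/19,  1/6,1/6 , 3  ,  3, 5, 7] 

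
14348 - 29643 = -15295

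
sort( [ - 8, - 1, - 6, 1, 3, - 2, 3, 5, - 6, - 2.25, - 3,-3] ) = [ - 8, - 6, - 6,  -  3, - 3, -2.25, - 2 , - 1, 1, 3, 3, 5] 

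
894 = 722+172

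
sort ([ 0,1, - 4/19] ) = [ - 4/19, 0,1]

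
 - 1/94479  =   - 1 + 94478/94479 = - 0.00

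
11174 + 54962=66136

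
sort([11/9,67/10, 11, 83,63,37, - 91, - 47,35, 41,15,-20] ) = [ - 91, - 47,- 20, 11/9, 67/10, 11,15,35, 37,41, 63,83]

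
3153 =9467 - 6314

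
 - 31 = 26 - 57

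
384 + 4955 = 5339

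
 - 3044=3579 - 6623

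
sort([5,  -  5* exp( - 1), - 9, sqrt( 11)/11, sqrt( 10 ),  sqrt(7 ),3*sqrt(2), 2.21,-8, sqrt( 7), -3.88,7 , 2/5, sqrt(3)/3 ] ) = [-9, -8, - 3.88,-5*exp( - 1), sqrt( 11)/11, 2/5,sqrt( 3 ) /3,2.21, sqrt (7), sqrt(7),sqrt( 10 ),3*sqrt( 2), 5, 7]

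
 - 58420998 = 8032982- 66453980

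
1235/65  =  19=19.00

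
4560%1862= 836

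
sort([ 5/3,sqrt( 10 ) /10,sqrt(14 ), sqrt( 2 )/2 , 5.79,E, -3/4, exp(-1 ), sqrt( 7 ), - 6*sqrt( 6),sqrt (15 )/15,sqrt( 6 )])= [ - 6 * sqrt( 6), - 3/4,  sqrt( 15) /15,sqrt( 10)/10,exp( - 1),sqrt( 2)/2,  5/3,sqrt(6 ), sqrt ( 7 ),E, sqrt( 14 ), 5.79]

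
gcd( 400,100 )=100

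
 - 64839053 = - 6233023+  - 58606030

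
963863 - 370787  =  593076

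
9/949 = 9/949 =0.01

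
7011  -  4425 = 2586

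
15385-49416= - 34031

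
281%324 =281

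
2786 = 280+2506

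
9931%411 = 67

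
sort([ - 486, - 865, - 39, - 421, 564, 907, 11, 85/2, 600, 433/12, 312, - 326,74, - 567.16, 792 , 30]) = [-865, - 567.16, - 486,- 421  , - 326, - 39,11,30, 433/12, 85/2, 74, 312, 564, 600, 792,907]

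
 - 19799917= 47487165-67287082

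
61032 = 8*7629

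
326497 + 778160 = 1104657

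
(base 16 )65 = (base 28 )3h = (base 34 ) 2X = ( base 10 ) 101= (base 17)5g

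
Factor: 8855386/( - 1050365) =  - 2^1*5^( - 1)*83^( - 1 )*757^1 * 2531^( - 1 )*5849^1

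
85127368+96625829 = 181753197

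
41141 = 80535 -39394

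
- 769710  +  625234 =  - 144476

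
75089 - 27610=47479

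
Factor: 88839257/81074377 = 13^1*17^( - 1 )*37^1*191^1*967^1*4769081^( - 1)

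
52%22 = 8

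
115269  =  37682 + 77587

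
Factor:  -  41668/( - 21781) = 2^2*11^1 * 23^(-1) = 44/23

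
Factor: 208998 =2^1*3^2 * 17^1*683^1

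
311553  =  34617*9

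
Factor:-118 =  - 2^1  *59^1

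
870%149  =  125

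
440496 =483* 912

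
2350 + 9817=12167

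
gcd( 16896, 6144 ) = 1536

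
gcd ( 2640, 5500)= 220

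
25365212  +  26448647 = 51813859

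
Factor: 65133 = 3^2*7237^1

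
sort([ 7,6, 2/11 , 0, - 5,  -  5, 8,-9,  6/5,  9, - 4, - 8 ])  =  [-9,-8, - 5,-5, - 4, 0,2/11, 6/5,6,7, 8 , 9]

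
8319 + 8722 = 17041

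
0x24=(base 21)1F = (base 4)210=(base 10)36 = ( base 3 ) 1100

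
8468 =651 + 7817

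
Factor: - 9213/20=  - 2^( - 2 )*3^1*5^( - 1 )*37^1*83^1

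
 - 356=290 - 646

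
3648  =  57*64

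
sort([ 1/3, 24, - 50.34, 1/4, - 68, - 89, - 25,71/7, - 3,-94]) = [ - 94, - 89, - 68, - 50.34, - 25, - 3,1/4,1/3,71/7,  24]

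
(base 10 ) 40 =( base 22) 1I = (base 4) 220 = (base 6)104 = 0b101000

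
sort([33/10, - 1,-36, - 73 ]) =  [-73,-36,-1,33/10 ] 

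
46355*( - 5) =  - 231775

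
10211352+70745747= 80957099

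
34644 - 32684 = 1960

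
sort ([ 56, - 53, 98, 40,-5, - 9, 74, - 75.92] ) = [ - 75.92, - 53,-9, - 5, 40,56,74,98 ]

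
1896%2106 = 1896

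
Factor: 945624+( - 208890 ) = 2^1*3^1 * 122789^1  =  736734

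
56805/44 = 1291 + 1/44 =1291.02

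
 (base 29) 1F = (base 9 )48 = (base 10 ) 44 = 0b101100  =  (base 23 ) 1l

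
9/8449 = 9/8449 = 0.00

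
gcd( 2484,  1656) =828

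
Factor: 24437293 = 23^1* 53^1*20047^1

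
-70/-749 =10/107=   0.09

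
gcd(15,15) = 15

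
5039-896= 4143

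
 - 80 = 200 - 280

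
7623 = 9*847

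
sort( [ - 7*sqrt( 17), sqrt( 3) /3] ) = [ - 7*sqrt( 17 ),sqrt(3)/3 ] 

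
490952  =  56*8767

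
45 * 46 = 2070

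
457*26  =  11882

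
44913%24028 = 20885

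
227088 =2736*83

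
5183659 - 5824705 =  - 641046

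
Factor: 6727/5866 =961/838  =  2^( - 1)*31^2*419^(- 1 )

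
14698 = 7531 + 7167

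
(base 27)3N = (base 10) 104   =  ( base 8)150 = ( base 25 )44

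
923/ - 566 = -923/566 =-1.63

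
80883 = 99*817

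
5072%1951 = 1170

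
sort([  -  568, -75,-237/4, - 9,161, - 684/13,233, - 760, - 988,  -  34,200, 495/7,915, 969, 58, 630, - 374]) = [ - 988, -760, -568,-374, - 75,  -  237/4, - 684/13, - 34, - 9, 58, 495/7, 161,200, 233, 630,915, 969]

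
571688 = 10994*52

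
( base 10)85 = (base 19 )49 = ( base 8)125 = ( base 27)34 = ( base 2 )1010101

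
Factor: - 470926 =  -2^1 *41^1*5743^1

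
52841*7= 369887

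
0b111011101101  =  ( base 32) 3nd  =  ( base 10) 3821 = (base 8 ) 7355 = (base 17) d3d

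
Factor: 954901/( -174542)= - 2^( -1)*43^1 *53^1*197^( - 1)*419^1*443^( - 1)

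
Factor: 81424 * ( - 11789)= - 959907536 = - 2^4*7^1*727^1 * 11789^1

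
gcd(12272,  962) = 26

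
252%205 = 47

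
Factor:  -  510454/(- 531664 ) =2^( - 3)*19^2*47^(  -  1)  =  361/376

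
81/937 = 81/937 =0.09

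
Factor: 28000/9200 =2^1*5^1*7^1* 23^(-1) = 70/23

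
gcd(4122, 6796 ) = 2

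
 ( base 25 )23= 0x35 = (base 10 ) 53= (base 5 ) 203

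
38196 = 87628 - 49432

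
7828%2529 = 241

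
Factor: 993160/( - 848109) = -2^3 *3^(- 1)*5^1 * 7^1*3547^1* 282703^( - 1)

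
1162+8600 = 9762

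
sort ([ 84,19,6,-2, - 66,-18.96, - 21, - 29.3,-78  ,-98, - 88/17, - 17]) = [ - 98 ,  -  78  ,  -  66,-29.3, -21, - 18.96, - 17, - 88/17, - 2,6  ,  19, 84] 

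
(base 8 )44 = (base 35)11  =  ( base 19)1h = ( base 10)36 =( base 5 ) 121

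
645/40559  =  645/40559 = 0.02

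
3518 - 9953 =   -  6435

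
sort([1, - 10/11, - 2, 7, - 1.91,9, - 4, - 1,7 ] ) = [ - 4,-2, - 1.91,-1,- 10/11,1,7,7,9] 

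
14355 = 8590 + 5765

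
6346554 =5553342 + 793212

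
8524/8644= 2131/2161 = 0.99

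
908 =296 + 612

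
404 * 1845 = 745380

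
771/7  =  110  +  1/7= 110.14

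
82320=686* 120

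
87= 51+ 36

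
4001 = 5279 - 1278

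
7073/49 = 144 +17/49 = 144.35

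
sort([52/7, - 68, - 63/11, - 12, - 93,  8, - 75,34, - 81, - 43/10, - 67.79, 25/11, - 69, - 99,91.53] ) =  [ - 99,-93, - 81 , - 75, - 69, - 68, - 67.79, - 12,  -  63/11, - 43/10,  25/11,  52/7, 8, 34, 91.53]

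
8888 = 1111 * 8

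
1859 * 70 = 130130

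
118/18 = 6 + 5/9 = 6.56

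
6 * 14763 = 88578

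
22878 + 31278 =54156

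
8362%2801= 2760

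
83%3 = 2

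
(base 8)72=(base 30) 1S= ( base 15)3d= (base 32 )1Q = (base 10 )58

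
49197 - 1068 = 48129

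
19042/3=6347 + 1/3 = 6347.33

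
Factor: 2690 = 2^1*5^1*269^1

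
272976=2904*94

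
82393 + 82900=165293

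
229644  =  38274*6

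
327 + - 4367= - 4040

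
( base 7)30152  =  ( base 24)cfh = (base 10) 7289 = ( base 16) 1C79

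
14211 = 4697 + 9514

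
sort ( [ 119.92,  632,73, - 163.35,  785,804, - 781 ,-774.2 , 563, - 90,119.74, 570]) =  [-781, - 774.2, - 163.35,-90 , 73,  119.74, 119.92,563 , 570,632,  785,  804]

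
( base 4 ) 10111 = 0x115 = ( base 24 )bd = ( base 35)7w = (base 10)277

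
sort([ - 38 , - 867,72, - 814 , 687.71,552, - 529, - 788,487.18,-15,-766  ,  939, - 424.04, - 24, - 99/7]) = [ - 867, - 814 , - 788, - 766, - 529,-424.04, - 38, - 24 , - 15, - 99/7,  72, 487.18,  552,  687.71,939]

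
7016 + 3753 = 10769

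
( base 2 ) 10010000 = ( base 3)12100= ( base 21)6I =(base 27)59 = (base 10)144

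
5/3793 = 5/3793 = 0.00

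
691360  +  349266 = 1040626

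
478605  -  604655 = - 126050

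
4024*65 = 261560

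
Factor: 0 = 0^1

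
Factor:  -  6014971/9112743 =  - 3^( - 5)*37501^( - 1)*6014971^1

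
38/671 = 38/671  =  0.06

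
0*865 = 0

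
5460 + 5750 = 11210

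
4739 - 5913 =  - 1174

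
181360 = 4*45340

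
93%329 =93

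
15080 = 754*20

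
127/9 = 14 + 1/9 = 14.11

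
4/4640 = 1/1160 = 0.00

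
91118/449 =202 + 420/449=202.94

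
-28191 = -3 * 9397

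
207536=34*6104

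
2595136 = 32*81098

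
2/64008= 1/32004 = 0.00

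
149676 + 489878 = 639554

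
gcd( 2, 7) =1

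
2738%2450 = 288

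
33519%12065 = 9389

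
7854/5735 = 7854/5735 =1.37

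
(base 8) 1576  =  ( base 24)1D6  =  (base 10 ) 894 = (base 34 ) qa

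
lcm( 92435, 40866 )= 3882270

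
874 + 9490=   10364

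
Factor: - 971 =-971^1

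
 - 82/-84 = 41/42 = 0.98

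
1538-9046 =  - 7508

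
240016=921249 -681233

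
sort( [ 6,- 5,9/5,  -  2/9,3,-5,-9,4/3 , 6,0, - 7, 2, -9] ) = [ -9 ,-9, - 7, - 5 , - 5 ,  -  2/9,  0,4/3,9/5, 2,3,6,6] 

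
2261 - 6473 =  - 4212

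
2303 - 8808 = -6505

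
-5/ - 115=1/23 = 0.04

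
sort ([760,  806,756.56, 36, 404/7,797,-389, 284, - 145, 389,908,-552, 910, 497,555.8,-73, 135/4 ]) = [ - 552, - 389, -145,- 73,135/4, 36, 404/7, 284, 389, 497 , 555.8, 756.56,760, 797, 806,908, 910] 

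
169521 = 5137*33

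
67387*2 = 134774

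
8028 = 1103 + 6925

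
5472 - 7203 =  - 1731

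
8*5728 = 45824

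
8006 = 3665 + 4341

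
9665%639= 80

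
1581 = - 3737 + 5318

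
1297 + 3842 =5139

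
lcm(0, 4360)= 0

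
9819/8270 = 1 + 1549/8270 = 1.19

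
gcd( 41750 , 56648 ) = 2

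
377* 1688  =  636376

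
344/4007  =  344/4007 = 0.09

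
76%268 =76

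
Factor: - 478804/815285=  - 2^2*5^(-1)*41^ ( - 2 )*97^(- 1 )*119701^1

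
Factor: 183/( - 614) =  - 2^(  -  1)*3^1*61^1*307^ ( -1 )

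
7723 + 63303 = 71026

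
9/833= 9/833 = 0.01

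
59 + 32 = 91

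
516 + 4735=5251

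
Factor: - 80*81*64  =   - 414720 = - 2^10*3^4*5^1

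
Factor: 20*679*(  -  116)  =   - 2^4*5^1*7^1 *29^1*97^1  =  -1575280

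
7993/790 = 10 + 93/790 = 10.12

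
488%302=186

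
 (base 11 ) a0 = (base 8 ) 156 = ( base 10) 110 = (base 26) 46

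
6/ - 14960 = -3/7480= - 0.00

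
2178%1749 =429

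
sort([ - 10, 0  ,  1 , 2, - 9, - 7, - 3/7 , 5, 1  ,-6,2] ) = [ - 10, - 9 ,-7 , - 6 , - 3/7,  0,  1,1,  2,2, 5 ] 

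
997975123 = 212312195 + 785662928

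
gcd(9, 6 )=3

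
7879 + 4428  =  12307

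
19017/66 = 288+3/22 = 288.14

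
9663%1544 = 399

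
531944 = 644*826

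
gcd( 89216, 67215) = 1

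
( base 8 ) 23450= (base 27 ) dk7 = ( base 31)adb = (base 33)96p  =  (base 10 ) 10024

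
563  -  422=141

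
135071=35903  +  99168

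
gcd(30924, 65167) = 1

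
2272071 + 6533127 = 8805198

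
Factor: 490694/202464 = 2^( - 4 )*3^( - 2)*349^1=   349/144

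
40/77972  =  10/19493  =  0.00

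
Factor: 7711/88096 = 2^(  -  5 )  *11^1*701^1*2753^(-1) 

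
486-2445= - 1959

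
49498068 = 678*73006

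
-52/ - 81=52/81 =0.64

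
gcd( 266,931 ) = 133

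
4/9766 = 2/4883 = 0.00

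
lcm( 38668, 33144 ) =232008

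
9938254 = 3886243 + 6052011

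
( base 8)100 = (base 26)2C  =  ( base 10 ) 64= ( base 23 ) 2i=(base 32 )20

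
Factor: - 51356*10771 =  -  553155476 = - 2^2 * 37^1*347^1*10771^1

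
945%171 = 90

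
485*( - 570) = -276450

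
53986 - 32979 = 21007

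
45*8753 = 393885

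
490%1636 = 490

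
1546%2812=1546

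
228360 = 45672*5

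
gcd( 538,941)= 1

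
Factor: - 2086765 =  - 5^1*31^1 *13463^1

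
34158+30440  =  64598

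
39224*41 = 1608184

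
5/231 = 5/231 = 0.02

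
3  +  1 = 4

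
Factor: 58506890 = 2^1*5^1*13^1*19^1*23687^1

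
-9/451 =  - 9/451=   - 0.02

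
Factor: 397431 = 3^2 * 44159^1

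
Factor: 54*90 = 2^2*3^5*5^1 = 4860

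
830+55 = 885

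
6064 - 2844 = 3220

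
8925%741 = 33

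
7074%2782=1510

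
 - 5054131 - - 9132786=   4078655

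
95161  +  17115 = 112276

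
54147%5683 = 3000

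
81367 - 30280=51087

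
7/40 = 7/40  =  0.17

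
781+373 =1154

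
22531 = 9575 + 12956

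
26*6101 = 158626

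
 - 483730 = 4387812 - 4871542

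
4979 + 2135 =7114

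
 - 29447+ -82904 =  - 112351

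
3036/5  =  3036/5 = 607.20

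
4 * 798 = 3192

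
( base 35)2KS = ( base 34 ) 2pg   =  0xc6a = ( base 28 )41e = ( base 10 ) 3178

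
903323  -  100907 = 802416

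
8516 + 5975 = 14491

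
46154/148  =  23077/74  =  311.85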